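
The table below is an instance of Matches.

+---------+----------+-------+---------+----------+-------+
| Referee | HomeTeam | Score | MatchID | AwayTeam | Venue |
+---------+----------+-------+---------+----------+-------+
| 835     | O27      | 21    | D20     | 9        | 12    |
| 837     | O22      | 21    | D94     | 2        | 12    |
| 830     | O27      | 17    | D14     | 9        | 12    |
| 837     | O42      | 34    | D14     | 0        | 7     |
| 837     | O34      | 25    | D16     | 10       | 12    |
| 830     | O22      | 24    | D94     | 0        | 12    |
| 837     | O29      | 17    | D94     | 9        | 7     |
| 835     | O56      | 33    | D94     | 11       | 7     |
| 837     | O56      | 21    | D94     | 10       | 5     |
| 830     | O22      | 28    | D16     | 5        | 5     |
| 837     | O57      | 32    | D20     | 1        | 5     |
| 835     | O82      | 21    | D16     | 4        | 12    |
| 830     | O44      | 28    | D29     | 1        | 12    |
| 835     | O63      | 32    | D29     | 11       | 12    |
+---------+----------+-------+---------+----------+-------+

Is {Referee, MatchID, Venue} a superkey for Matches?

Yes

All 14 rows have distinct {Referee, MatchID, Venue} values, so {Referee, MatchID, Venue} → (all attributes) holds and {Referee, MatchID, Venue} is a superkey.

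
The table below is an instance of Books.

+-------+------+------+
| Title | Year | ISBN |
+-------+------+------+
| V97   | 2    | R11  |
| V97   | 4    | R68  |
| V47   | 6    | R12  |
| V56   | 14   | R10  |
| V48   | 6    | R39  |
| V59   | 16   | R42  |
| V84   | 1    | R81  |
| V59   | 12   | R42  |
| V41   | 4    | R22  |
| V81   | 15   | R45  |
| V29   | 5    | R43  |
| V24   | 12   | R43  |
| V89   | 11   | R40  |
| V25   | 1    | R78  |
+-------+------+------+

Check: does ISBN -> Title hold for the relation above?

No

ISBN=R11: 1 row → Title = V97 ✓
ISBN=R68: 1 row → Title = V97 ✓
ISBN=R12: 1 row → Title = V47 ✓
ISBN=R10: 1 row → Title = V56 ✓
ISBN=R39: 1 row → Title = V48 ✓
ISBN=R42: 2 rows → Title = V59, V59 ✓
ISBN=R81: 1 row → Title = V84 ✓
ISBN=R22: 1 row → Title = V41 ✓
ISBN=R45: 1 row → Title = V81 ✓
ISBN=R43: 2 rows → Title takes values {V29, V24} — violation
ISBN=R40: 1 row → Title = V89 ✓
ISBN=R78: 1 row → Title = V25 ✓
Two rows agree on ISBN but differ on Title, so ISBN -> Title does not hold.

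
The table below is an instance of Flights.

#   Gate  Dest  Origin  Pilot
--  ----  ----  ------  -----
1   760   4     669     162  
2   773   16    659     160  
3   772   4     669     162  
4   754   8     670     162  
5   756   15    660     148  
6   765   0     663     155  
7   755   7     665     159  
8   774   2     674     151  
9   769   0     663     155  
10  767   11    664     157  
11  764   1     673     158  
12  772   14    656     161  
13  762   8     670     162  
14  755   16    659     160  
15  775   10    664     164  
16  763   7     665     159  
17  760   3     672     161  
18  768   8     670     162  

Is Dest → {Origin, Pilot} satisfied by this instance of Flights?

Yes

Dest=4: rows 1, 3 → {Origin,Pilot} = (669, 162), (669, 162) ✓
Dest=16: rows 2, 14 → {Origin,Pilot} = (659, 160), (659, 160) ✓
Dest=8: rows 4, 13, 18 → {Origin,Pilot} = (670, 162), (670, 162), (670, 162) ✓
Dest=15: row 5 → {Origin,Pilot} = (660, 148) ✓
Dest=0: rows 6, 9 → {Origin,Pilot} = (663, 155), (663, 155) ✓
Dest=7: rows 7, 16 → {Origin,Pilot} = (665, 159), (665, 159) ✓
Dest=2: row 8 → {Origin,Pilot} = (674, 151) ✓
Dest=11: row 10 → {Origin,Pilot} = (664, 157) ✓
Dest=1: row 11 → {Origin,Pilot} = (673, 158) ✓
Dest=14: row 12 → {Origin,Pilot} = (656, 161) ✓
Dest=10: row 15 → {Origin,Pilot} = (664, 164) ✓
Dest=3: row 17 → {Origin,Pilot} = (672, 161) ✓
Every Dest value is associated with a single {Origin, Pilot} value, so Dest → {Origin, Pilot} holds.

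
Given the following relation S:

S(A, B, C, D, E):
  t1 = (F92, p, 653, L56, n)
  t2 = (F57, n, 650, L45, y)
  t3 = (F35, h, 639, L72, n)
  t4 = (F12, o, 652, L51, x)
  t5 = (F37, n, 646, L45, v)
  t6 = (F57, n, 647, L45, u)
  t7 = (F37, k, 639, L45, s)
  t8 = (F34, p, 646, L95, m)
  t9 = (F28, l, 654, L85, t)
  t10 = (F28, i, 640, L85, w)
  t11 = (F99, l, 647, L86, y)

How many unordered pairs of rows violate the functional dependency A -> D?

0

A=F57: all 2 rows agree on D — 0 pairs.
A=F37: all 2 rows agree on D — 0 pairs.
A=F28: all 2 rows agree on D — 0 pairs.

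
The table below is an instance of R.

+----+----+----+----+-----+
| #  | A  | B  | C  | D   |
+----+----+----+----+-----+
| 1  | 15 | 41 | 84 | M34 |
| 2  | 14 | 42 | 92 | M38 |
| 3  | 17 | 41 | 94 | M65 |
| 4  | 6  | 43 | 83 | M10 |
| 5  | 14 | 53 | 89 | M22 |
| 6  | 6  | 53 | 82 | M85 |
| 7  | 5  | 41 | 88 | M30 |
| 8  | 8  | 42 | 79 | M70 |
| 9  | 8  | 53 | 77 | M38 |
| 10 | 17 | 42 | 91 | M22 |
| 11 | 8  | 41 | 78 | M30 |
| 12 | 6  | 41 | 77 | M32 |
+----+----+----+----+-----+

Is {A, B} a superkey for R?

Yes

All 12 rows have distinct {A, B} values, so {A, B} → (all attributes) holds and {A, B} is a superkey.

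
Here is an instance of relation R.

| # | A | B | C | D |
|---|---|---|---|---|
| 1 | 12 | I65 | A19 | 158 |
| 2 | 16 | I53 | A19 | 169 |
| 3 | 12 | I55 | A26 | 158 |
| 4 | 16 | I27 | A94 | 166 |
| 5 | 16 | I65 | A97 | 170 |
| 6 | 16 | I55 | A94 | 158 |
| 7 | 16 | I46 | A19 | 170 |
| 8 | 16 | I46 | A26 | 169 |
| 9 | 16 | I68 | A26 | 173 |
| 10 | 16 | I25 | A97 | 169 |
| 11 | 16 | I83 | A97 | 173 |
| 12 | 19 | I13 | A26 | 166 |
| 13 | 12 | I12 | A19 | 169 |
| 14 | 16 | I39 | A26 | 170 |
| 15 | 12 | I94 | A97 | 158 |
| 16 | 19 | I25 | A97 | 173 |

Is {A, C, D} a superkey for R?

Yes

All 16 rows have distinct {A, C, D} values, so {A, C, D} → (all attributes) holds and {A, C, D} is a superkey.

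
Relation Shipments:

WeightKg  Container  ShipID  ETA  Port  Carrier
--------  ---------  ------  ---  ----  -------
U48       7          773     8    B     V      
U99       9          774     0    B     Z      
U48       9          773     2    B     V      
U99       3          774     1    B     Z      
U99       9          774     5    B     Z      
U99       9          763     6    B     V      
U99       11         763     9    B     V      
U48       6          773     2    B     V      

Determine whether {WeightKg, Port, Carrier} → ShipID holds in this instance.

Yes

(WeightKg=U48, Port=B, Carrier=V): 3 rows → ShipID = 773, 773, 773 ✓
(WeightKg=U99, Port=B, Carrier=Z): 3 rows → ShipID = 774, 774, 774 ✓
(WeightKg=U99, Port=B, Carrier=V): 2 rows → ShipID = 763, 763 ✓
Every {WeightKg, Port, Carrier} value is associated with a single ShipID value, so {WeightKg, Port, Carrier} → ShipID holds.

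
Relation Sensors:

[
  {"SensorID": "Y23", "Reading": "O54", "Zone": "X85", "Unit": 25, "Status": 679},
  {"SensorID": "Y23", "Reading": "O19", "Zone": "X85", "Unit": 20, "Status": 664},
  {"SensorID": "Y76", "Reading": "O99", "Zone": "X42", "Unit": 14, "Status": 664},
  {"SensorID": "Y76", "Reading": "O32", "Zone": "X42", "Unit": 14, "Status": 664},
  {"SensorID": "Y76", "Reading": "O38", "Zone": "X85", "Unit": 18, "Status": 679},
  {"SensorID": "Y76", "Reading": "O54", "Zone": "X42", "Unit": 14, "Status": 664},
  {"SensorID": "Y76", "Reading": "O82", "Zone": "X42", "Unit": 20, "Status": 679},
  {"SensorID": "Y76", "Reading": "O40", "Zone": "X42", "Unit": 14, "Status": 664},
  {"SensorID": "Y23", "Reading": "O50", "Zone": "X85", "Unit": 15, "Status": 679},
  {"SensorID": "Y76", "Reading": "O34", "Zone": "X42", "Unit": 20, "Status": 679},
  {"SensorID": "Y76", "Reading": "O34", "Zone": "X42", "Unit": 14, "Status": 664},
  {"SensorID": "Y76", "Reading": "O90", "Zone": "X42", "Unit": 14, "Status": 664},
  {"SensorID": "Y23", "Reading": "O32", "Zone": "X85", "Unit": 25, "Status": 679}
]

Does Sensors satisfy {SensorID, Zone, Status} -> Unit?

No

(SensorID=Y23, Zone=X85, Status=679): 3 rows → Unit takes values {25, 15} — violation
(SensorID=Y23, Zone=X85, Status=664): 1 row → Unit = 20 ✓
(SensorID=Y76, Zone=X42, Status=664): 6 rows → Unit = 14, 14, 14, 14, 14, 14 ✓
(SensorID=Y76, Zone=X85, Status=679): 1 row → Unit = 18 ✓
(SensorID=Y76, Zone=X42, Status=679): 2 rows → Unit = 20, 20 ✓
Two rows agree on {SensorID, Zone, Status} but differ on Unit, so {SensorID, Zone, Status} -> Unit does not hold.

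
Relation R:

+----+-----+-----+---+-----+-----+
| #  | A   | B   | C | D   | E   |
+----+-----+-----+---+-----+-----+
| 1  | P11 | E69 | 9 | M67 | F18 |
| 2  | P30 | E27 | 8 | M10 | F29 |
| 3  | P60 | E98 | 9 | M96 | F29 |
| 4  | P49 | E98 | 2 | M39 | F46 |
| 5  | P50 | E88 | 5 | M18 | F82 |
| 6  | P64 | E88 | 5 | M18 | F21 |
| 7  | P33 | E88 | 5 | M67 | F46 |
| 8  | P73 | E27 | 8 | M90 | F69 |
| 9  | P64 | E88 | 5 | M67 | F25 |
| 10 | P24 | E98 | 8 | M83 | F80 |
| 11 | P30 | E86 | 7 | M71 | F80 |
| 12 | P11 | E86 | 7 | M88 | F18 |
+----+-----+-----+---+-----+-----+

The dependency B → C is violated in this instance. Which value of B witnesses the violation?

E98

B=E69: row 1 → C = 9 ✓
B=E27: rows 2, 8 → C = 8, 8 ✓
B=E98: rows 3, 4, 10 → C takes values {9, 2, 8} — violation
B=E88: rows 5, 6, 7, 9 → C = 5, 5, 5, 5 ✓
B=E86: rows 11, 12 → C = 7, 7 ✓
The only B value with inconsistent C is B=E98.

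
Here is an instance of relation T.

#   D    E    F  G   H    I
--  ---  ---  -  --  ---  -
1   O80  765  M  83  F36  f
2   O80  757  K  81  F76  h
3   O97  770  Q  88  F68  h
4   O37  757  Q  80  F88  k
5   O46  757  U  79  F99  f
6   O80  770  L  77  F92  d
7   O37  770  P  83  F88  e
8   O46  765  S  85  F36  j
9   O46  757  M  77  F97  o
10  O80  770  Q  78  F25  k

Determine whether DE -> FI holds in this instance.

(D=O80, E=765): row 1 → {F,I} = (M, f) ✓
(D=O80, E=757): row 2 → {F,I} = (K, h) ✓
(D=O97, E=770): row 3 → {F,I} = (Q, h) ✓
(D=O37, E=757): row 4 → {F,I} = (Q, k) ✓
(D=O46, E=757): rows 5, 9 → {F,I} takes values {(U, f), (M, o)} — violation
(D=O80, E=770): rows 6, 10 → {F,I} takes values {(L, d), (Q, k)} — violation
(D=O37, E=770): row 7 → {F,I} = (P, e) ✓
(D=O46, E=765): row 8 → {F,I} = (S, j) ✓
Two rows agree on DE but differ on FI, so DE -> FI does not hold.

No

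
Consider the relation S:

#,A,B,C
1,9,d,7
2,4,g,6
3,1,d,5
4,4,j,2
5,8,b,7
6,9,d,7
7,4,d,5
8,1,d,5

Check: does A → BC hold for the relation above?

A=9: rows 1, 6 → {B,C} = (d, 7), (d, 7) ✓
A=4: rows 2, 4, 7 → {B,C} takes values {(g, 6), (j, 2), (d, 5)} — violation
A=1: rows 3, 8 → {B,C} = (d, 5), (d, 5) ✓
A=8: row 5 → {B,C} = (b, 7) ✓
Two rows agree on A but differ on BC, so A → BC does not hold.

No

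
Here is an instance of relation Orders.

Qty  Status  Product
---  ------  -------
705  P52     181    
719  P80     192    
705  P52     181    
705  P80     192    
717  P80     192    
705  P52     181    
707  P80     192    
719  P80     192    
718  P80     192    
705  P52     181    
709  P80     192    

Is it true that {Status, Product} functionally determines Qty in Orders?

No

(Status=P52, Product=181): 4 rows → Qty = 705, 705, 705, 705 ✓
(Status=P80, Product=192): 7 rows → Qty takes values {719, 705, 717, 707, 718, 709} — violation
Two rows agree on {Status, Product} but differ on Qty, so {Status, Product} → Qty does not hold.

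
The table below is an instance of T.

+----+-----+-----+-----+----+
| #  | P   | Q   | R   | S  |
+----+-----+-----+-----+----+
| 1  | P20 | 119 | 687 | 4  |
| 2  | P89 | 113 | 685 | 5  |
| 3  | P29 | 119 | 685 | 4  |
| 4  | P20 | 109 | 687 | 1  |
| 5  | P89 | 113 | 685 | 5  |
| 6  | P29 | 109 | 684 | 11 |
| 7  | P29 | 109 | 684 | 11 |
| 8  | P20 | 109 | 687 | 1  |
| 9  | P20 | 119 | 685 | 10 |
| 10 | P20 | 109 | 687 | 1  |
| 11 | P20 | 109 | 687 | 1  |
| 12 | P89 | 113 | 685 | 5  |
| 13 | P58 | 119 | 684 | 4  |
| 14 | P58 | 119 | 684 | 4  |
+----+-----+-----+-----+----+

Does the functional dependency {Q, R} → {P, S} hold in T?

No

(Q=119, R=687): row 1 → {P,S} = (P20, 4) ✓
(Q=113, R=685): rows 2, 5, 12 → {P,S} = (P89, 5), (P89, 5), (P89, 5) ✓
(Q=119, R=685): rows 3, 9 → {P,S} takes values {(P29, 4), (P20, 10)} — violation
(Q=109, R=687): rows 4, 8, 10, 11 → {P,S} = (P20, 1), (P20, 1), (P20, 1), (P20, 1) ✓
(Q=109, R=684): rows 6, 7 → {P,S} = (P29, 11), (P29, 11) ✓
(Q=119, R=684): rows 13, 14 → {P,S} = (P58, 4), (P58, 4) ✓
Two rows agree on {Q, R} but differ on {P, S}, so {Q, R} → {P, S} does not hold.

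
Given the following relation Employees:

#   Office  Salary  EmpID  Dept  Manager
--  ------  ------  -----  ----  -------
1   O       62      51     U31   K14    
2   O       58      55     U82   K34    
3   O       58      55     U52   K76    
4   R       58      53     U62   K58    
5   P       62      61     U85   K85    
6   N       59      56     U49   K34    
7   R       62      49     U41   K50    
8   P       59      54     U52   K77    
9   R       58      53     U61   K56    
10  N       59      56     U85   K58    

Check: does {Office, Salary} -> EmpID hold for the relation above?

(Office=O, Salary=62): row 1 → EmpID = 51 ✓
(Office=O, Salary=58): rows 2, 3 → EmpID = 55, 55 ✓
(Office=R, Salary=58): rows 4, 9 → EmpID = 53, 53 ✓
(Office=P, Salary=62): row 5 → EmpID = 61 ✓
(Office=N, Salary=59): rows 6, 10 → EmpID = 56, 56 ✓
(Office=R, Salary=62): row 7 → EmpID = 49 ✓
(Office=P, Salary=59): row 8 → EmpID = 54 ✓
Every {Office, Salary} value is associated with a single EmpID value, so {Office, Salary} -> EmpID holds.

Yes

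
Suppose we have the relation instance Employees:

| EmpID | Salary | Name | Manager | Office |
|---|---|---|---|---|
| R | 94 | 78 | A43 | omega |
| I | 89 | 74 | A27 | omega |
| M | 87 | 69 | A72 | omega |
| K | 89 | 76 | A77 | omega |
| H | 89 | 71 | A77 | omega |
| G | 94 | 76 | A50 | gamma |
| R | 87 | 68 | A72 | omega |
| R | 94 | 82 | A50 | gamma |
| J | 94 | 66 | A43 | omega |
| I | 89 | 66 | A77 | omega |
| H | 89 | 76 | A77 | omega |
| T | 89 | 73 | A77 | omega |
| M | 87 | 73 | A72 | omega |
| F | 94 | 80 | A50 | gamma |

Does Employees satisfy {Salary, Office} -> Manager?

No

(Salary=94, Office=omega): 2 rows → Manager = A43, A43 ✓
(Salary=89, Office=omega): 6 rows → Manager takes values {A27, A77} — violation
(Salary=87, Office=omega): 3 rows → Manager = A72, A72, A72 ✓
(Salary=94, Office=gamma): 3 rows → Manager = A50, A50, A50 ✓
Two rows agree on {Salary, Office} but differ on Manager, so {Salary, Office} -> Manager does not hold.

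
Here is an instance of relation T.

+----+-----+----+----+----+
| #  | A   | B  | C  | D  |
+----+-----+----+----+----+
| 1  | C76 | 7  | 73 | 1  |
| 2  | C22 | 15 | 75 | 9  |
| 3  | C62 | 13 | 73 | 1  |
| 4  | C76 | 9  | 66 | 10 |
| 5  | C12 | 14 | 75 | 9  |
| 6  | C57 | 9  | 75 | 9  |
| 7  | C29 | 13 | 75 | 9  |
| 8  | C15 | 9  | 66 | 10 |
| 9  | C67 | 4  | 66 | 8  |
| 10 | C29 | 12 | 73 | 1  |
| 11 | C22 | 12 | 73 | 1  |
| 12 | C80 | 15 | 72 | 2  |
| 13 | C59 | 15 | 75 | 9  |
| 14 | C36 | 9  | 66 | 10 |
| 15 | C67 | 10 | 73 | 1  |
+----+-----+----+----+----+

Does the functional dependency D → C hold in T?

D=1: rows 1, 3, 10, 11, 15 → C = 73, 73, 73, 73, 73 ✓
D=9: rows 2, 5, 6, 7, 13 → C = 75, 75, 75, 75, 75 ✓
D=10: rows 4, 8, 14 → C = 66, 66, 66 ✓
D=8: row 9 → C = 66 ✓
D=2: row 12 → C = 72 ✓
Every D value is associated with a single C value, so D → C holds.

Yes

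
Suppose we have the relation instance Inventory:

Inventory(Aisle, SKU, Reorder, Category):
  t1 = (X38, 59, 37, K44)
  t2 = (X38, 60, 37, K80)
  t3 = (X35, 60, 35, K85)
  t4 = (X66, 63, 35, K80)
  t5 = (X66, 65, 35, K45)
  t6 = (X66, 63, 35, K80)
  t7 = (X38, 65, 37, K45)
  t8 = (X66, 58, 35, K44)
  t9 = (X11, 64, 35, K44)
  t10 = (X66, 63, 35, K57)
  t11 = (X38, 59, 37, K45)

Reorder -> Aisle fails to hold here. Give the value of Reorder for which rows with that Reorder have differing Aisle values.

35

Reorder=37: rows 1, 2, 7, 11 → Aisle = X38, X38, X38, X38 ✓
Reorder=35: rows 3, 4, 5, 6, 8, 9, 10 → Aisle takes values {X35, X66, X11} — violation
The only Reorder value with inconsistent Aisle is Reorder=35.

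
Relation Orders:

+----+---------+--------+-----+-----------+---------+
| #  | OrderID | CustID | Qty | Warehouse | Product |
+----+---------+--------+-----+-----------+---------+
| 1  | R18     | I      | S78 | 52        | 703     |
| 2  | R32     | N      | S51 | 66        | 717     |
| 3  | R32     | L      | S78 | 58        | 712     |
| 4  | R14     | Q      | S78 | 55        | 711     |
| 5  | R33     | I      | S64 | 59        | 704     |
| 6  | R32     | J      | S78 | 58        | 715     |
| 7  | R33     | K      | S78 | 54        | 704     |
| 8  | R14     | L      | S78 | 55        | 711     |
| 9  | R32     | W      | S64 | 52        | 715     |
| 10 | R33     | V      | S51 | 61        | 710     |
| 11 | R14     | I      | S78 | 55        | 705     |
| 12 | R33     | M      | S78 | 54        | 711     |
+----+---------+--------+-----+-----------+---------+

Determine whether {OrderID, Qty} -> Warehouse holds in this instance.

Yes

(OrderID=R18, Qty=S78): row 1 → Warehouse = 52 ✓
(OrderID=R32, Qty=S51): row 2 → Warehouse = 66 ✓
(OrderID=R32, Qty=S78): rows 3, 6 → Warehouse = 58, 58 ✓
(OrderID=R14, Qty=S78): rows 4, 8, 11 → Warehouse = 55, 55, 55 ✓
(OrderID=R33, Qty=S64): row 5 → Warehouse = 59 ✓
(OrderID=R33, Qty=S78): rows 7, 12 → Warehouse = 54, 54 ✓
(OrderID=R32, Qty=S64): row 9 → Warehouse = 52 ✓
(OrderID=R33, Qty=S51): row 10 → Warehouse = 61 ✓
Every {OrderID, Qty} value is associated with a single Warehouse value, so {OrderID, Qty} -> Warehouse holds.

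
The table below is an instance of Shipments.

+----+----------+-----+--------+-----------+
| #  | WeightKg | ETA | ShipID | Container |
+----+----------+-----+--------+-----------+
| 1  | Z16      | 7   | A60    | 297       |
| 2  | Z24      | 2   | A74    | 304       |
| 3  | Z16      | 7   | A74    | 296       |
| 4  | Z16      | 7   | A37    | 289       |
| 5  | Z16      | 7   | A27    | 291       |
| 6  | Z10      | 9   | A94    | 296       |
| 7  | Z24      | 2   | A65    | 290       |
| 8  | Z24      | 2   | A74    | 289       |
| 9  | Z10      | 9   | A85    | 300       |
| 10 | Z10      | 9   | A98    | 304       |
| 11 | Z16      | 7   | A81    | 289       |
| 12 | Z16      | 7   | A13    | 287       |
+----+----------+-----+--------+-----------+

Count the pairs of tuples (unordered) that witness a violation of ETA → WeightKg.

0

ETA=7: all 6 rows agree on WeightKg — 0 pairs.
ETA=2: all 3 rows agree on WeightKg — 0 pairs.
ETA=9: all 3 rows agree on WeightKg — 0 pairs.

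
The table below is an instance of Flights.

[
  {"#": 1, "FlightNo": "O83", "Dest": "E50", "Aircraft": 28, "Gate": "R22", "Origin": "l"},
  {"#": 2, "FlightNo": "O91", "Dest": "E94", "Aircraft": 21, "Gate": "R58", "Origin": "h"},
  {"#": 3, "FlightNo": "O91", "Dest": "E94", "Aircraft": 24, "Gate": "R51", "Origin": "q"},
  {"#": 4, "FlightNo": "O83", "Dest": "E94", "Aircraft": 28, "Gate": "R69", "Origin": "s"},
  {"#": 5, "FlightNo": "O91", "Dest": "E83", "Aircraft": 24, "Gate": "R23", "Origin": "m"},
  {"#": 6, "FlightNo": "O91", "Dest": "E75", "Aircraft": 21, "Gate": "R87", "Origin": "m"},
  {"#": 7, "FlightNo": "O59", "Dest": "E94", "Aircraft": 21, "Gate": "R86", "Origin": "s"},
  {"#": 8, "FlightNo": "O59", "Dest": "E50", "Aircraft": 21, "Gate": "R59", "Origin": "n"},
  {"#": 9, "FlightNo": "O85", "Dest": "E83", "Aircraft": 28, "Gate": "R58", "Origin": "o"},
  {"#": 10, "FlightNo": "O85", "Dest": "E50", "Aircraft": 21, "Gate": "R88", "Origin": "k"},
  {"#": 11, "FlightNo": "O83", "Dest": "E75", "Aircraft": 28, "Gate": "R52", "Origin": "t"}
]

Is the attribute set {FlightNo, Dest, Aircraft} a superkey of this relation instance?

All 11 rows have distinct {FlightNo, Dest, Aircraft} values, so {FlightNo, Dest, Aircraft} → (all attributes) holds and {FlightNo, Dest, Aircraft} is a superkey.

Yes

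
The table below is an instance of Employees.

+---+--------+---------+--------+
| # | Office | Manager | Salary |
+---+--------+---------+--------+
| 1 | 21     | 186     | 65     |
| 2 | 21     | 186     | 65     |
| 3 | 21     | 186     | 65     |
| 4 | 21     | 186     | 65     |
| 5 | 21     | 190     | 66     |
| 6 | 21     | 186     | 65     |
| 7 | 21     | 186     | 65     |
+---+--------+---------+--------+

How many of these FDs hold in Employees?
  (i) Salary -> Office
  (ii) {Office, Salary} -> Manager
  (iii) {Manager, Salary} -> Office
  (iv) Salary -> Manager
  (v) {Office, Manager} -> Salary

(i) Salary -> Office: every LHS value maps to a single RHS value — holds.
(ii) {Office, Salary} -> Manager: every LHS value maps to a single RHS value — holds.
(iii) {Manager, Salary} -> Office: every LHS value maps to a single RHS value — holds.
(iv) Salary -> Manager: every LHS value maps to a single RHS value — holds.
(v) {Office, Manager} -> Salary: every LHS value maps to a single RHS value — holds.
5 of the 5 dependencies hold.

5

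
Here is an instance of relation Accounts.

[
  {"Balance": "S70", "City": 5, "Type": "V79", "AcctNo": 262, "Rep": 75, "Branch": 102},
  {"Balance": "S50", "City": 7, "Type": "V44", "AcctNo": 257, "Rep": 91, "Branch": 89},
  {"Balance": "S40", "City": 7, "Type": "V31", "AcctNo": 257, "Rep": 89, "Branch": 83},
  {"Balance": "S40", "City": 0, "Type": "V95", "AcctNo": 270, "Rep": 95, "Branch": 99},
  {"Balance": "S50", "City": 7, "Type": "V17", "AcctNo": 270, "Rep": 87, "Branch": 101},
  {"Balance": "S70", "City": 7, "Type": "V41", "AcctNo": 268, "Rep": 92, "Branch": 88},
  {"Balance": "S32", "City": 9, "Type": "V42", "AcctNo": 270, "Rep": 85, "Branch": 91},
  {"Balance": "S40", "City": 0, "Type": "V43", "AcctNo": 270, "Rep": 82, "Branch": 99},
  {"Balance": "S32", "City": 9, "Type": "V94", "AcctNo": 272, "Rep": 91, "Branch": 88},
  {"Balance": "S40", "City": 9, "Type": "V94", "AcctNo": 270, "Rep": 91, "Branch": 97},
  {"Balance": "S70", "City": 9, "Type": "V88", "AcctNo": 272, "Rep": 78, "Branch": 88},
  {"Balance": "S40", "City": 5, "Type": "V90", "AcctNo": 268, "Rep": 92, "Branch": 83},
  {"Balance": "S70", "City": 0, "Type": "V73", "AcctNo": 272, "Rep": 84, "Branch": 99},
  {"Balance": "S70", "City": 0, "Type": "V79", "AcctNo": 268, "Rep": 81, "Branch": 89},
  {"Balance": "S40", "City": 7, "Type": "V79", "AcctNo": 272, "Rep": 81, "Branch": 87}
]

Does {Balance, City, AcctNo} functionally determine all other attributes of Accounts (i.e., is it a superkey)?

No

Two distinct rows share (Balance=S40, City=0, AcctNo=270), so {Balance, City, AcctNo} does not determine every attribute — not a superkey.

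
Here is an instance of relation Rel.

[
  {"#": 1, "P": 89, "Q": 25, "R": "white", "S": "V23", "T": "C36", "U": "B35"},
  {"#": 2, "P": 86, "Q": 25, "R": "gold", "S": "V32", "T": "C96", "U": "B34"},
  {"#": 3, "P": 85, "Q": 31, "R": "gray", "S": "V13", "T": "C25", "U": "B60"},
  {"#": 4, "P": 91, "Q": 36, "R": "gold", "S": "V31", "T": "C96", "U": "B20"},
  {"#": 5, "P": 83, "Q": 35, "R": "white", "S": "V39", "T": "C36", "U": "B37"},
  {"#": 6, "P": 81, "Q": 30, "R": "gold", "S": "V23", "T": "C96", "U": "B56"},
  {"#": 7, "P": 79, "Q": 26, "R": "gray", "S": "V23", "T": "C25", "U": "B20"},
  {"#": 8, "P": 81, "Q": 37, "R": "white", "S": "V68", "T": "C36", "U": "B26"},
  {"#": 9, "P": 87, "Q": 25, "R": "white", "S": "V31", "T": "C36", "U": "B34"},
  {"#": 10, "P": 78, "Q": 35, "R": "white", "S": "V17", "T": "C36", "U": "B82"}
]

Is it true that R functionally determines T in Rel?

R=white: rows 1, 5, 8, 9, 10 → T = C36, C36, C36, C36, C36 ✓
R=gold: rows 2, 4, 6 → T = C96, C96, C96 ✓
R=gray: rows 3, 7 → T = C25, C25 ✓
Every R value is associated with a single T value, so R -> T holds.

Yes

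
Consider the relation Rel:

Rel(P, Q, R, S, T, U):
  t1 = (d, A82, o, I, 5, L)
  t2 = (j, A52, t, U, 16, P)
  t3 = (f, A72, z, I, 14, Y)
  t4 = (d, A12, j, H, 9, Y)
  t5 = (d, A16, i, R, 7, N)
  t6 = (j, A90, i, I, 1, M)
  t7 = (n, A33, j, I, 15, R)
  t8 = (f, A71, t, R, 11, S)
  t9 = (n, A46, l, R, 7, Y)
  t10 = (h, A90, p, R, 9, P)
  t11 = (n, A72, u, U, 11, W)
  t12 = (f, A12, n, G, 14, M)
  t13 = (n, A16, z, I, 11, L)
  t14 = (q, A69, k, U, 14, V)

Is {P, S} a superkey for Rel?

No

Rows 7 and 13 have the same {P, S} value (P=n, S=I) but are distinct tuples, so {P, S} does not determine every attribute — not a superkey.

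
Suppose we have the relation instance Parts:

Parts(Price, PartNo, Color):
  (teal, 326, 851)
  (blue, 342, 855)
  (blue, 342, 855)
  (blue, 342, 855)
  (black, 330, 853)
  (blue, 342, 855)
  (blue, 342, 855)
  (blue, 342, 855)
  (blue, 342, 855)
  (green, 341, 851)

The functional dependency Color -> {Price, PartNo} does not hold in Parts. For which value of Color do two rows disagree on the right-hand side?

851

Color=851: 2 rows → {Price,PartNo} takes values {(teal, 326), (green, 341)} — violation
Color=855: 7 rows → {Price,PartNo} = (blue, 342), (blue, 342), (blue, 342), (blue, 342), (blue, 342), (blue, 342), (blue, 342) ✓
Color=853: 1 row → {Price,PartNo} = (black, 330) ✓
The only Color value with inconsistent RHS is Color=851.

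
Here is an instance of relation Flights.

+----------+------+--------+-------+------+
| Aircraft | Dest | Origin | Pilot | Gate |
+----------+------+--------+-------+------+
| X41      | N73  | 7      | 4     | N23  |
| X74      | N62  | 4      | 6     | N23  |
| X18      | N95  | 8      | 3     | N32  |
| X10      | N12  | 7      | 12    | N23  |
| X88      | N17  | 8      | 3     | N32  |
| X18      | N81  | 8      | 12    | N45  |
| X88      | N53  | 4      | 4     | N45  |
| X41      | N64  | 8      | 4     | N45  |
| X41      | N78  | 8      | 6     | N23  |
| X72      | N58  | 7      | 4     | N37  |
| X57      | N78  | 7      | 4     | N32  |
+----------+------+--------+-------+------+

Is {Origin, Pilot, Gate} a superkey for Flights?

No

Two distinct rows share (Origin=8, Pilot=3, Gate=N32), so {Origin, Pilot, Gate} does not determine every attribute — not a superkey.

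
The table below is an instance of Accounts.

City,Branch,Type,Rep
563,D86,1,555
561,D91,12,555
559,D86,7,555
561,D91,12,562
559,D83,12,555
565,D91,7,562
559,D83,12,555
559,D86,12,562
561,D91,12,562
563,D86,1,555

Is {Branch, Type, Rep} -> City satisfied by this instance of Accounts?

(Branch=D86, Type=1, Rep=555): 2 rows → City = 563, 563 ✓
(Branch=D91, Type=12, Rep=555): 1 row → City = 561 ✓
(Branch=D86, Type=7, Rep=555): 1 row → City = 559 ✓
(Branch=D91, Type=12, Rep=562): 2 rows → City = 561, 561 ✓
(Branch=D83, Type=12, Rep=555): 2 rows → City = 559, 559 ✓
(Branch=D91, Type=7, Rep=562): 1 row → City = 565 ✓
(Branch=D86, Type=12, Rep=562): 1 row → City = 559 ✓
Every {Branch, Type, Rep} value is associated with a single City value, so {Branch, Type, Rep} -> City holds.

Yes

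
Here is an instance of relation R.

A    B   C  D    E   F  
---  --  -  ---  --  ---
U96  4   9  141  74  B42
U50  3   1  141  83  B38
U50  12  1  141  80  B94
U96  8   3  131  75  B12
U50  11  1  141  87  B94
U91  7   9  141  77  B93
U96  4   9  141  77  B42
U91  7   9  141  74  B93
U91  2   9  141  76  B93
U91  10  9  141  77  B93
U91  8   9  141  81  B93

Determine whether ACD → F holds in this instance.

(A=U96, C=9, D=141): 2 rows → F = B42, B42 ✓
(A=U50, C=1, D=141): 3 rows → F takes values {B38, B94} — violation
(A=U96, C=3, D=131): 1 row → F = B12 ✓
(A=U91, C=9, D=141): 5 rows → F = B93, B93, B93, B93, B93 ✓
Two rows agree on ACD but differ on F, so ACD → F does not hold.

No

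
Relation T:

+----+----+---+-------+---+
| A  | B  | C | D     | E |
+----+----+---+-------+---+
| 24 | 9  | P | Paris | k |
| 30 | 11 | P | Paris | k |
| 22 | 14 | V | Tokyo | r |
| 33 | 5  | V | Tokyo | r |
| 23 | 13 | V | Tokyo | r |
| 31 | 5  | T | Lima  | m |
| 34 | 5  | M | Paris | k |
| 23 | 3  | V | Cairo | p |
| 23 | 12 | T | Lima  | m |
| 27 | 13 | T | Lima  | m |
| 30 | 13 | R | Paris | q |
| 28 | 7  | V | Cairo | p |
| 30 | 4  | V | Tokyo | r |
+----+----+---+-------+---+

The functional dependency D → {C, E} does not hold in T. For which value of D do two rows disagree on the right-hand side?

D=Paris: 4 rows → {C,E} takes values {(P, k), (M, k), (R, q)} — violation
D=Tokyo: 4 rows → {C,E} = (V, r), (V, r), (V, r), (V, r) ✓
D=Lima: 3 rows → {C,E} = (T, m), (T, m), (T, m) ✓
D=Cairo: 2 rows → {C,E} = (V, p), (V, p) ✓
The only D value with inconsistent RHS is D=Paris.

Paris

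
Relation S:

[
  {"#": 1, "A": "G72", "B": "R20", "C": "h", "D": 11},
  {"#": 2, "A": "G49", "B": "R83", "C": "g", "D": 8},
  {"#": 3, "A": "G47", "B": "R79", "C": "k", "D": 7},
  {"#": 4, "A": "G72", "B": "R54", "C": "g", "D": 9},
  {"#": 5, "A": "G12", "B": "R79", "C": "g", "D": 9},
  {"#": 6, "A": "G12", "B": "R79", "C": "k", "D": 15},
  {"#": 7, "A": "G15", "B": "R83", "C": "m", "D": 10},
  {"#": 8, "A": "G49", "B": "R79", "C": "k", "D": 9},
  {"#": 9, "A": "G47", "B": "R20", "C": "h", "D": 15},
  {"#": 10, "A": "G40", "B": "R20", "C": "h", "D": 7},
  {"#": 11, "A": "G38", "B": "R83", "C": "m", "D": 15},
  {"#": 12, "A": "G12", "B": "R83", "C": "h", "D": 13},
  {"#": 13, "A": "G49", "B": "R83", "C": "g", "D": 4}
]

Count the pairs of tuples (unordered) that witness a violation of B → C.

B=R20: all 3 rows agree on C — 0 pairs.
B=R83: violating pairs (2,7), (2,11), (2,12), (7,12), (7,13), (11,12), (11,13), (12,13) — 8 pairs.
B=R79: violating pairs (3,5), (5,6), (5,8) — 3 pairs.

11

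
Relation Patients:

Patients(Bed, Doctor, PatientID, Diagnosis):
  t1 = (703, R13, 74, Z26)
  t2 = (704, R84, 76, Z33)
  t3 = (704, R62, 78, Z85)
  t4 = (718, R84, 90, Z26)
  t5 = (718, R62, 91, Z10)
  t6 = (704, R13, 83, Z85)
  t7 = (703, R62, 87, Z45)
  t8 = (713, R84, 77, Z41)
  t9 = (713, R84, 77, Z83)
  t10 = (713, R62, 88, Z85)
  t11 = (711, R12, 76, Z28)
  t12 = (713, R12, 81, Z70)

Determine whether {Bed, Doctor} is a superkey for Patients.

No

Rows 8 and 9 have the same {Bed, Doctor} value (Bed=713, Doctor=R84) but are distinct tuples, so {Bed, Doctor} does not determine every attribute — not a superkey.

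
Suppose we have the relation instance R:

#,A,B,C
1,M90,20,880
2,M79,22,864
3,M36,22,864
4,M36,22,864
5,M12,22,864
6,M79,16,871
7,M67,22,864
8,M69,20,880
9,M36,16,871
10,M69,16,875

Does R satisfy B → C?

No

B=20: rows 1, 8 → C = 880, 880 ✓
B=22: rows 2, 3, 4, 5, 7 → C = 864, 864, 864, 864, 864 ✓
B=16: rows 6, 9, 10 → C takes values {871, 875} — violation
Two rows agree on B but differ on C, so B → C does not hold.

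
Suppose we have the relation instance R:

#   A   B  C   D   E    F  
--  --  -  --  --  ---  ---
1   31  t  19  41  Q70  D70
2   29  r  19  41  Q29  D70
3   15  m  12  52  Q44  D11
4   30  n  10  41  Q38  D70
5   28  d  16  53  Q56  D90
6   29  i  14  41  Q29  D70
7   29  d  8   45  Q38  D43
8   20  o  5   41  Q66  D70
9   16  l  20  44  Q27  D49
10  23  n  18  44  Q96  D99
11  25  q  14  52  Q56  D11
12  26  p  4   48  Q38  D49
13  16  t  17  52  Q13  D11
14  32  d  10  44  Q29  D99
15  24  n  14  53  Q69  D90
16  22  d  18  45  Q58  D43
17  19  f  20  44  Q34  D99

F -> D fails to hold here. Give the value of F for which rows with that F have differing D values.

F=D70: rows 1, 2, 4, 6, 8 → D = 41, 41, 41, 41, 41 ✓
F=D11: rows 3, 11, 13 → D = 52, 52, 52 ✓
F=D90: rows 5, 15 → D = 53, 53 ✓
F=D43: rows 7, 16 → D = 45, 45 ✓
F=D49: rows 9, 12 → D takes values {44, 48} — violation
F=D99: rows 10, 14, 17 → D = 44, 44, 44 ✓
The only F value with inconsistent D is F=D49.

D49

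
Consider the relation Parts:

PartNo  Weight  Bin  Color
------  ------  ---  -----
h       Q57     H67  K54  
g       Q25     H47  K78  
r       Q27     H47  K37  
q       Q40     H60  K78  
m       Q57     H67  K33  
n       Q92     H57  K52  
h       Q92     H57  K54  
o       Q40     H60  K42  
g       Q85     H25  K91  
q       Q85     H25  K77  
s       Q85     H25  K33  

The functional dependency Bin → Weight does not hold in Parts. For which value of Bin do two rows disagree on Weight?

H47

Bin=H67: 2 rows → Weight = Q57, Q57 ✓
Bin=H47: 2 rows → Weight takes values {Q25, Q27} — violation
Bin=H60: 2 rows → Weight = Q40, Q40 ✓
Bin=H57: 2 rows → Weight = Q92, Q92 ✓
Bin=H25: 3 rows → Weight = Q85, Q85, Q85 ✓
The only Bin value with inconsistent Weight is Bin=H47.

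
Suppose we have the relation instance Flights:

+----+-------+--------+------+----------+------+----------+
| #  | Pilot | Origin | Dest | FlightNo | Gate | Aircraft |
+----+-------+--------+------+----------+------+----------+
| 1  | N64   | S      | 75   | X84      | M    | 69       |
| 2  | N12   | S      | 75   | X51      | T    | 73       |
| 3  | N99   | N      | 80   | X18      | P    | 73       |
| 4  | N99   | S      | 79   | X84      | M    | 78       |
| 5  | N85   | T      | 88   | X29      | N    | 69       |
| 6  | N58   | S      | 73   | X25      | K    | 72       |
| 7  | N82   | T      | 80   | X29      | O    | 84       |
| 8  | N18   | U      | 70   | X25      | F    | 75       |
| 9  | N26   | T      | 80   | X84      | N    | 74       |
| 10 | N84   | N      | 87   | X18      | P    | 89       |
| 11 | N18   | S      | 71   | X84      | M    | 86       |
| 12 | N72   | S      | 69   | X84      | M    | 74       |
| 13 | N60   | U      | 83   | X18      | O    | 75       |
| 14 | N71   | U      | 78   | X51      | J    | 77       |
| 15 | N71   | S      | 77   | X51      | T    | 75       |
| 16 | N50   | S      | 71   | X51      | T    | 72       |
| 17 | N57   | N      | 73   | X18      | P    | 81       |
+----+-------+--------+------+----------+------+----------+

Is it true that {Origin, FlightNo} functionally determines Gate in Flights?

(Origin=S, FlightNo=X84): rows 1, 4, 11, 12 → Gate = M, M, M, M ✓
(Origin=S, FlightNo=X51): rows 2, 15, 16 → Gate = T, T, T ✓
(Origin=N, FlightNo=X18): rows 3, 10, 17 → Gate = P, P, P ✓
(Origin=T, FlightNo=X29): rows 5, 7 → Gate takes values {N, O} — violation
(Origin=S, FlightNo=X25): row 6 → Gate = K ✓
(Origin=U, FlightNo=X25): row 8 → Gate = F ✓
(Origin=T, FlightNo=X84): row 9 → Gate = N ✓
(Origin=U, FlightNo=X18): row 13 → Gate = O ✓
(Origin=U, FlightNo=X51): row 14 → Gate = J ✓
Two rows agree on {Origin, FlightNo} but differ on Gate, so {Origin, FlightNo} -> Gate does not hold.

No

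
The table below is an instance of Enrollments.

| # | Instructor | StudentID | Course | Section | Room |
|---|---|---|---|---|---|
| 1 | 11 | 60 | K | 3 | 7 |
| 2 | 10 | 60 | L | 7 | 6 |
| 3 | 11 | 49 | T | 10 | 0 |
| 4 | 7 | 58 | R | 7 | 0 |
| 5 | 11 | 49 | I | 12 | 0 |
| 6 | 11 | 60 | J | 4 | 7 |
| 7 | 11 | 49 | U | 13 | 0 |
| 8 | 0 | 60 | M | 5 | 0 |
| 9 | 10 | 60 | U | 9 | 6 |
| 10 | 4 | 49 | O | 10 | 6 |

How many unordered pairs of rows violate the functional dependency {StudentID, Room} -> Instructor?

(StudentID=60, Room=7): all 2 rows agree on Instructor — 0 pairs.
(StudentID=60, Room=6): all 2 rows agree on Instructor — 0 pairs.
(StudentID=49, Room=0): all 3 rows agree on Instructor — 0 pairs.

0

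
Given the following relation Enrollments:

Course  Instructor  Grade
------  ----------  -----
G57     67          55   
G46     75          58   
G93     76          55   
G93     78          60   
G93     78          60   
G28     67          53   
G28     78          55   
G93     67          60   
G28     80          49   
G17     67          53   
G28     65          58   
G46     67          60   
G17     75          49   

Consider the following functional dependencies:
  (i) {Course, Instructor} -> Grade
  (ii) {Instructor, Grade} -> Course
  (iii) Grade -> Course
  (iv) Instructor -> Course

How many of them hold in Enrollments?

(i) {Course, Instructor} -> Grade: every LHS value maps to a single RHS value — holds.
(ii) {Instructor, Grade} -> Course: (Instructor=67, Grade=53): 2 rows → Course takes values {G28, G17} — violation; (Instructor=67, Grade=60): 2 rows → Course takes values {G93, G46} — violation — fails.
(iii) Grade -> Course: Grade=55: 3 rows → Course takes values {G57, G93, G28} — violation; Grade=58: 2 rows → Course takes values {G46, G28} — violation; Grade=60: 4 rows → Course takes values {G93, G46} — violation; Grade=53: 2 rows → Course takes values {G28, G17} — violation; Grade=49: 2 rows → Course takes values {G28, G17} — violation — fails.
(iv) Instructor -> Course: Instructor=67: 5 rows → Course takes values {G57, G28, G93, G17, G46} — violation; Instructor=75: 2 rows → Course takes values {G46, G17} — violation; Instructor=78: 3 rows → Course takes values {G93, G28} — violation — fails.
1 of the 4 dependencies holds.

1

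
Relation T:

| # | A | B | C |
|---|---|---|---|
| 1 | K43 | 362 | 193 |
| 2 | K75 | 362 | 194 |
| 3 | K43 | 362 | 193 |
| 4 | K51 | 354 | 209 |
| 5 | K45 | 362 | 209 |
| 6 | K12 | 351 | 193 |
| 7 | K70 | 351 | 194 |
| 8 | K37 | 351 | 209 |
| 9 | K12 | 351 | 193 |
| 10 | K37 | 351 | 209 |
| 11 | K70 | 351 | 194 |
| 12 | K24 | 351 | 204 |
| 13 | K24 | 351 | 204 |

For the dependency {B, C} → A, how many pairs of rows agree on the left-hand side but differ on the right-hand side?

(B=362, C=193): all 2 rows agree on A — 0 pairs.
(B=351, C=193): all 2 rows agree on A — 0 pairs.
(B=351, C=194): all 2 rows agree on A — 0 pairs.
(B=351, C=209): all 2 rows agree on A — 0 pairs.
(B=351, C=204): all 2 rows agree on A — 0 pairs.

0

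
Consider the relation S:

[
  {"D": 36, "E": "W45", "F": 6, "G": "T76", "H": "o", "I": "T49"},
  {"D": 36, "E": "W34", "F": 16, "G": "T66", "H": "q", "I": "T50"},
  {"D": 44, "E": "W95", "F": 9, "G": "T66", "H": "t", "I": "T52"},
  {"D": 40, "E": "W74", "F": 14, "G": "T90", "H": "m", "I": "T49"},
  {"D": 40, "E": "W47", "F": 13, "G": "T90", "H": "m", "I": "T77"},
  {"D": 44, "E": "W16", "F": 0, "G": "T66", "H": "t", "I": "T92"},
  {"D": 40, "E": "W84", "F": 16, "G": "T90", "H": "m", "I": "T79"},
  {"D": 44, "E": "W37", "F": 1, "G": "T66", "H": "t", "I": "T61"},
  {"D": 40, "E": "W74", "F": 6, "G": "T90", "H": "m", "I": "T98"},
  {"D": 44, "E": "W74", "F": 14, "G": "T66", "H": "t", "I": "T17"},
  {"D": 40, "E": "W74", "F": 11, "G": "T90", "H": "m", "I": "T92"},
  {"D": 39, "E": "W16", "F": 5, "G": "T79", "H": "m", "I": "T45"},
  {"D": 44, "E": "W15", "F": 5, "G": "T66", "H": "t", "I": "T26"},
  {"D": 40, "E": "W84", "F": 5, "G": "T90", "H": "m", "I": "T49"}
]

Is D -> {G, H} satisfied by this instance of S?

No

D=36: 2 rows → {G,H} takes values {(T76, o), (T66, q)} — violation
D=44: 5 rows → {G,H} = (T66, t), (T66, t), (T66, t), (T66, t), (T66, t) ✓
D=40: 6 rows → {G,H} = (T90, m), (T90, m), (T90, m), (T90, m), (T90, m), (T90, m) ✓
D=39: 1 row → {G,H} = (T79, m) ✓
Two rows agree on D but differ on {G, H}, so D -> {G, H} does not hold.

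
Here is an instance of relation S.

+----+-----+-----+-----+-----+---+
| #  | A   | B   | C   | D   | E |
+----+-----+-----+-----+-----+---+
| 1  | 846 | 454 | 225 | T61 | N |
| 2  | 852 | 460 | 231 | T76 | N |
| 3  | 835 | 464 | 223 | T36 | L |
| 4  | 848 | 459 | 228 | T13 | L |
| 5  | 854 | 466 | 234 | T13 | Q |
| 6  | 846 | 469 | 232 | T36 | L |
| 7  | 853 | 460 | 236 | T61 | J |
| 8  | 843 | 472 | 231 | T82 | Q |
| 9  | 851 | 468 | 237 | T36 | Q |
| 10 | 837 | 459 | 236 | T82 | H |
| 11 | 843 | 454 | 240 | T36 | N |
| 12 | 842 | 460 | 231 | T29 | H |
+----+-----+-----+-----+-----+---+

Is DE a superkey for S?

Rows 3 and 6 have the same DE value (D=T36, E=L) but are distinct tuples, so DE does not determine every attribute — not a superkey.

No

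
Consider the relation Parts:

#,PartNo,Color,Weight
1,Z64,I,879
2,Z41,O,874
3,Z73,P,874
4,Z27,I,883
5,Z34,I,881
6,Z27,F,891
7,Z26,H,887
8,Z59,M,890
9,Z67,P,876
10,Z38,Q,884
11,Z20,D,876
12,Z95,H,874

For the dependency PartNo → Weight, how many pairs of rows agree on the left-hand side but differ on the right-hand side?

1

PartNo=Z27: violating pairs (4,6) — 1 pair.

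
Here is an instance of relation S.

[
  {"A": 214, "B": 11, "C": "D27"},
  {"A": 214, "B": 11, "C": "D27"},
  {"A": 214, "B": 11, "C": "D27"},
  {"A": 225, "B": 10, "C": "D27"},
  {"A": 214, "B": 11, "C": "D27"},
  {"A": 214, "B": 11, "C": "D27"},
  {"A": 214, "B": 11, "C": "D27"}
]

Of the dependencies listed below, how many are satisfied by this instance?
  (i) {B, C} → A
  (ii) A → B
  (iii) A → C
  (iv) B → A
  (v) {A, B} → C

5

(i) {B, C} → A: every LHS value maps to a single RHS value — holds.
(ii) A → B: every LHS value maps to a single RHS value — holds.
(iii) A → C: every LHS value maps to a single RHS value — holds.
(iv) B → A: every LHS value maps to a single RHS value — holds.
(v) {A, B} → C: every LHS value maps to a single RHS value — holds.
5 of the 5 dependencies hold.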